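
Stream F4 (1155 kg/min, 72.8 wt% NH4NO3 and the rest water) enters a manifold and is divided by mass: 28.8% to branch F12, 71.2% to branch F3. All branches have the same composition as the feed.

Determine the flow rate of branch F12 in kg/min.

332.6 kg/min

Branch F12 flow = 0.288×1155 = 332.64 kg/min.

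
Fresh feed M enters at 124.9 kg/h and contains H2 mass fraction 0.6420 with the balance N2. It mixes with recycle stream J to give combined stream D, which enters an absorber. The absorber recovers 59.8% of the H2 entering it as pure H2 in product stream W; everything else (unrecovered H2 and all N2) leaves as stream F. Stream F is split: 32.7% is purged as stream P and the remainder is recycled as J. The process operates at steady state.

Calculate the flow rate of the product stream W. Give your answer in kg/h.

65.74 kg/h

H2 in D: m_A = 124.9×0.642 + (1−0.327)·(1−0.598)·m_A, so m_A = 80.186/0.7295 = 109.93 kg/h.
Product W = 0.598×109.93 = 65.736 kg/h.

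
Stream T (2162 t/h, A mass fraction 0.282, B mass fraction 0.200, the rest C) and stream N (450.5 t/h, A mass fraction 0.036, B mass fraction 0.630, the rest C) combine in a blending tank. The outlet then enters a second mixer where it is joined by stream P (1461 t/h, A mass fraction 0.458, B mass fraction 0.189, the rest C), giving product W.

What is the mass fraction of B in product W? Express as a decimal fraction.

Overall, product flow = 4073.5 t/h.
B in = 2162×0.200 + 450.5×0.630 + 1461×0.189 = 992.34 t/h.
B fraction in W = 0.244.

0.244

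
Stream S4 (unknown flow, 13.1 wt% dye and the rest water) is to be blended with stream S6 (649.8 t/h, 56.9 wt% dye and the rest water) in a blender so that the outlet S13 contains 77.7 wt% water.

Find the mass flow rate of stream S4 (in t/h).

Let S4 be the unknown flow. Total out = 649.8 + S4.
water balance: 280.06 + 0.869·S4 = 0.777·(649.8 + S4)
(0.869 − 0.777)·S4 = 0.777×649.8 − 280.06 = 224.83
S4 = 224.83 / 0.092 = 2443.8 t/h

2444 t/h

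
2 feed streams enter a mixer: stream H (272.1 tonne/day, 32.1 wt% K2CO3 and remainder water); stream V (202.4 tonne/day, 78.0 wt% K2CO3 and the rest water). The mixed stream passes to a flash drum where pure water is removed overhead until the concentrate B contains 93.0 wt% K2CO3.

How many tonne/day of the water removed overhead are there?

K2CO3 entering = 272.1×0.321 + 202.4×0.780 = 245.22 tonne/day.
All K2CO3 reports to B, so B = 245.22/0.930 = 263.67 tonne/day.
Total feed = 474.5 tonne/day; overhead = 474.5 − 263.67 = 210.83 tonne/day.

210.8 tonne/day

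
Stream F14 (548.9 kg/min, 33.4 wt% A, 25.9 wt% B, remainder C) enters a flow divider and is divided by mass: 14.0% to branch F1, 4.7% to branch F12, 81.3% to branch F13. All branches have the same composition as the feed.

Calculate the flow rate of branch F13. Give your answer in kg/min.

Branch F13 flow = 0.813×548.9 = 446.26 kg/min.

446.3 kg/min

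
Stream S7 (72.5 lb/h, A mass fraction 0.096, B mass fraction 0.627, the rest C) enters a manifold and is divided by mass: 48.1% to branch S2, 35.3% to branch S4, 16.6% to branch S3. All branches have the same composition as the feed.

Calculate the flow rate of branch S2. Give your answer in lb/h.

Branch S2 flow = 0.481×72.5 = 34.873 lb/h.

34.87 lb/h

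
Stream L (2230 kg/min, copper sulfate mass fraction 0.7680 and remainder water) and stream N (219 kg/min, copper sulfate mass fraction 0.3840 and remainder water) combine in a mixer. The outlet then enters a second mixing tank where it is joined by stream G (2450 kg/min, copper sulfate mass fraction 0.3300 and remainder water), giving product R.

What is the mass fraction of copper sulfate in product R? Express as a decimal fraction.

0.5318

Overall, product flow = 4899 kg/min.
copper sulfate in = 2230×0.768 + 219×0.384 + 2450×0.330 = 2605.2 kg/min.
copper sulfate fraction in R = 0.5318.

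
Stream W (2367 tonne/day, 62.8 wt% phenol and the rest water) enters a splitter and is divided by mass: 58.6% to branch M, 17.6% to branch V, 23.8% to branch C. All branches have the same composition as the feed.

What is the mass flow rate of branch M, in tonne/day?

1387 tonne/day

Branch M flow = 0.586×2367 = 1387.1 tonne/day.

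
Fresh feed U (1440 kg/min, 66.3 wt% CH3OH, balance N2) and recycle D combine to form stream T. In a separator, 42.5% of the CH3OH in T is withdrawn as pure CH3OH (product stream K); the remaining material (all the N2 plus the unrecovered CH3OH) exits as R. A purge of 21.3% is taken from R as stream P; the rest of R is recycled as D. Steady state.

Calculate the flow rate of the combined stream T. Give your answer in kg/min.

4022 kg/min

N2 enters only via U and leaves only via the purge: 1440×0.337 = 0.213×(N2 in R), and the separator passes all N2, so N2 in T = N2 in R = 2278.3 kg/min.
CH3OH in T: m_A = 1440×0.663 + (1−0.213)·(1−0.425)·m_A, so m_A = 954.72/0.5475 = 1743.9 kg/min.
T = 1743.9 + 2278.3 = 4022.2 kg/min.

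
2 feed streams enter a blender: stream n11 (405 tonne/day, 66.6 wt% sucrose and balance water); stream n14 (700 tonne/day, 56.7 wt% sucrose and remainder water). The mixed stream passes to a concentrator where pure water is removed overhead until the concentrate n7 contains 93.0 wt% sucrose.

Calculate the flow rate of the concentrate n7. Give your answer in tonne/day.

sucrose entering = 405×0.666 + 700×0.567 = 666.63 tonne/day.
All sucrose reports to n7, so n7 = 666.63/0.930 = 716.81 tonne/day.

716.8 tonne/day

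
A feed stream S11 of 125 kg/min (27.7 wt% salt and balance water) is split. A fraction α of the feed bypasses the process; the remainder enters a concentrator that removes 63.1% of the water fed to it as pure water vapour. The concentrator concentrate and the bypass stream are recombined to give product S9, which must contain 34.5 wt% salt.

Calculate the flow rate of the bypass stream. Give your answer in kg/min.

All 125×0.277 = 34.625 kg/min of salt reaches S9, so S9 = 34.625/0.345 = 100.36 kg/min and vapour = 24.638 kg/min.
The evaporator receives (1−α)·125 of feed at 0.723 water and removes 0.631 of that water:
0.631×0.723×(1−α)×125 = 24.638
(1−α) = 24.638/57.027 = 0.4320;  α = 0.5680.
Bypass flow = 0.5680×125 = 70.995 kg/min.

71 kg/min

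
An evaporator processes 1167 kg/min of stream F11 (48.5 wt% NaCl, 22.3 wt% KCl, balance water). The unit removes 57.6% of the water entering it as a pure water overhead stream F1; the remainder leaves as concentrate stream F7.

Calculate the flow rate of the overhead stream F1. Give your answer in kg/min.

water entering = 1167×0.292 = 340.76 kg/min; overhead removed = 0.576×340.76 = 196.28 kg/min.

196.3 kg/min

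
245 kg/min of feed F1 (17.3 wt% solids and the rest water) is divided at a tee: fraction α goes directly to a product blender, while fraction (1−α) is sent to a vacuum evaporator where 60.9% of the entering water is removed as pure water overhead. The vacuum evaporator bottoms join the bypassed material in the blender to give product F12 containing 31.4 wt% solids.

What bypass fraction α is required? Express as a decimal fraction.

0.108

All 245×0.173 = 42.385 kg/min of solids reaches F12, so F12 = 42.385/0.314 = 134.98 kg/min and vapour = 110.02 kg/min.
The evaporator receives (1−α)·245 of feed at 0.827 water and removes 0.609 of that water:
0.609×0.827×(1−α)×245 = 110.02
(1−α) = 110.02/123.39 = 0.8916;  α = 0.1084.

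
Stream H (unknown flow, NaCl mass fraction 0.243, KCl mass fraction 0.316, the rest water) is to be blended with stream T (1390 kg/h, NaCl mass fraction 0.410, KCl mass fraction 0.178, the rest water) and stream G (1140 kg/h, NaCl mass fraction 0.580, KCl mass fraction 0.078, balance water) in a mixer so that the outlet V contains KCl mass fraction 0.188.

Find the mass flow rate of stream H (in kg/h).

1088 kg/h

Let H be the unknown flow. Total out = 2530 + H.
KCl balance: 336.34 + 0.316·H = 0.188·(2530 + H)
(0.316 − 0.188)·H = 0.188×2530 − 336.34 = 139.3
H = 139.3 / 0.128 = 1088.3 kg/h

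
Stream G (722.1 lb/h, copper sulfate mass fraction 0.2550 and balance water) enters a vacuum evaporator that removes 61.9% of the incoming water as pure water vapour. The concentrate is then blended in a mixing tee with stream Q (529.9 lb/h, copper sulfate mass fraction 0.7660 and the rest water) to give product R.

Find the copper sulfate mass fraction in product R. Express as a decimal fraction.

0.6420

Vapour removed = 0.619×0.745×722.1 = 333 lb/h; concentrate = 389.1 lb/h.
copper sulfate reaching the mixer = 184.14 (from concentrate) + 529.9×0.766 = 590.04 lb/h.
Product flow = 389.1 + 529.9 = 919 lb/h; copper sulfate fraction = 0.6420.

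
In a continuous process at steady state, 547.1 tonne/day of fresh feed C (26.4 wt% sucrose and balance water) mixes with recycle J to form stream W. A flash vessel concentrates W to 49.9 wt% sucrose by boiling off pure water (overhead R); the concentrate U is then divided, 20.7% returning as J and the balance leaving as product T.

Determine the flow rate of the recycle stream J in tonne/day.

75.56 tonne/day

Overall sucrose balance (none leaves overhead): sucrose in fresh feed = sucrose in product, i.e. 547.1×0.264 = (1−0.207)·U·0.499.
U = 144.43/(0.499×0.793) = 365 tonne/day.
Recycle J = 0.207×365 = 75.556 tonne/day.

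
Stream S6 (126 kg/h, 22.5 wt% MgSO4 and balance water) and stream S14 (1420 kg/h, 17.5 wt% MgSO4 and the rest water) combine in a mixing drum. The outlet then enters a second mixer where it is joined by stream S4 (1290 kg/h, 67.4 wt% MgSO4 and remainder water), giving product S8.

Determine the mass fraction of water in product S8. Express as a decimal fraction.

Overall, product flow = 2836 kg/h.
water in = 126×0.775 + 1420×0.825 + 1290×0.326 = 1689.7 kg/h.
water fraction in S8 = 0.596.

0.596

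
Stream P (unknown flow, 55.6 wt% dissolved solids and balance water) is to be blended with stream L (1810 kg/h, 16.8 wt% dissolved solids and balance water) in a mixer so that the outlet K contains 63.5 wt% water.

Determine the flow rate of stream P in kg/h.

Let P be the unknown flow. Total out = 1810 + P.
water balance: 1505.9 + 0.444·P = 0.635·(1810 + P)
(0.444 − 0.635)·P = 0.635×1810 − 1505.9 = -356.57
P = -356.57 / -0.191 = 1866.9 kg/h

1867 kg/h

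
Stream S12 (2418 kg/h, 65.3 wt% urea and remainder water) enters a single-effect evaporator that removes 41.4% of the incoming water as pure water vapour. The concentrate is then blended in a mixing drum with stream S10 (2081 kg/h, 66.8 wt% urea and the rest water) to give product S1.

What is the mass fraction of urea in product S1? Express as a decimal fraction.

0.715

Vapour removed = 0.414×0.347×2418 = 347.37 kg/h; concentrate = 2070.6 kg/h.
urea reaching the mixer = 1579 (from concentrate) + 2081×0.668 = 2969.1 kg/h.
Product flow = 2070.6 + 2081 = 4151.6 kg/h; urea fraction = 0.715.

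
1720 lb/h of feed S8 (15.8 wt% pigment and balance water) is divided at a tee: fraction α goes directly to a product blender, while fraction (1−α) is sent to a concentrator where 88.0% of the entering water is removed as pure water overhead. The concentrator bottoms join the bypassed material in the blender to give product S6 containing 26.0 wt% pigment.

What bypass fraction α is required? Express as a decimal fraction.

0.471

All 1720×0.158 = 271.76 lb/h of pigment reaches S6, so S6 = 271.76/0.260 = 1045.2 lb/h and vapour = 674.77 lb/h.
The evaporator receives (1−α)·1720 of feed at 0.842 water and removes 0.880 of that water:
0.880×0.842×(1−α)×1720 = 674.77
(1−α) = 674.77/1274.5 = 0.5295;  α = 0.4705.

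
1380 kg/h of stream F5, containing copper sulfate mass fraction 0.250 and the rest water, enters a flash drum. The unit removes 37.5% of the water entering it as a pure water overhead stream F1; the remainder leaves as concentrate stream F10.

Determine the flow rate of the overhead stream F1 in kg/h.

388.1 kg/h

water entering = 1380×0.750 = 1035 kg/h; overhead removed = 0.375×1035 = 388.12 kg/h.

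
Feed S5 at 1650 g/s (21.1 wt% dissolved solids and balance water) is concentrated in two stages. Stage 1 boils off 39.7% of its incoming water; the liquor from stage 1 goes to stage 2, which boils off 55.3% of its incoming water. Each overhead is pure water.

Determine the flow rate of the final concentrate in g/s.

699.1 g/s

water in feed = 1650×0.789 = 1301.9 g/s.
After stage 1: water left = (1−0.397)×1301.9 = 785.02; stream total = 1133.2 g/s.
After stage 2: water left = (1−0.553)×785.02 = 350.9; final concentrate = 699.05 g/s.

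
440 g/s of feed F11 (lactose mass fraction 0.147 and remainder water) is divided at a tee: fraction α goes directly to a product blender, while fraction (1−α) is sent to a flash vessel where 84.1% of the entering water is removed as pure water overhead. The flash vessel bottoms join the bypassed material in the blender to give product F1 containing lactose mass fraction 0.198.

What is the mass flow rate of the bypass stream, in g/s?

282 g/s

All 440×0.147 = 64.68 g/s of lactose reaches F1, so F1 = 64.68/0.198 = 326.67 g/s and vapour = 113.33 g/s.
The evaporator receives (1−α)·440 of feed at 0.853 water and removes 0.841 of that water:
0.841×0.853×(1−α)×440 = 113.33
(1−α) = 113.33/315.64 = 0.3591;  α = 0.6409.
Bypass flow = 0.6409×440 = 282.02 g/s.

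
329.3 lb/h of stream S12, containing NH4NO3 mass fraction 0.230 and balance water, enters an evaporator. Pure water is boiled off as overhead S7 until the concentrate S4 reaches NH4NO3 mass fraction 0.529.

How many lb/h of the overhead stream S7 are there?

NH4NO3 is conserved: 329.3×0.230 = 75.739 lb/h all reports to the concentrate.
Concentrate = 75.739/(target fraction) = 143.17 lb/h.
Overhead = 329.3 − 143.17 = 186.13 lb/h.

186.1 lb/h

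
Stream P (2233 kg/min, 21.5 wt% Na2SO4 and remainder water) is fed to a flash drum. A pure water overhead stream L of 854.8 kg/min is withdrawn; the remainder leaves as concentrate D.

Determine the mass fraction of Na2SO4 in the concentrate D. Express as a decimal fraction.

Na2SO4 is not removed: 2233×0.215 = 480.09 kg/min of Na2SO4 enters D.
Concentrate = 2233 − 854.8 = 1378.2 kg/min.
Mass fraction = 480.09/1378.2 = 0.348.

0.348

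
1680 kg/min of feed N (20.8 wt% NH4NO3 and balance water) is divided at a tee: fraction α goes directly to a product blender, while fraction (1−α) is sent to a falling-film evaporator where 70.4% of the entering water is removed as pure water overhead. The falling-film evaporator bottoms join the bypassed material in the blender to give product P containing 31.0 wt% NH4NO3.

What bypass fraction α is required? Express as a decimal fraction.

0.410

All 1680×0.208 = 349.44 kg/min of NH4NO3 reaches P, so P = 349.44/0.310 = 1127.2 kg/min and vapour = 552.77 kg/min.
The evaporator receives (1−α)·1680 of feed at 0.792 water and removes 0.704 of that water:
0.704×0.792×(1−α)×1680 = 552.77
(1−α) = 552.77/936.71 = 0.5901;  α = 0.4099.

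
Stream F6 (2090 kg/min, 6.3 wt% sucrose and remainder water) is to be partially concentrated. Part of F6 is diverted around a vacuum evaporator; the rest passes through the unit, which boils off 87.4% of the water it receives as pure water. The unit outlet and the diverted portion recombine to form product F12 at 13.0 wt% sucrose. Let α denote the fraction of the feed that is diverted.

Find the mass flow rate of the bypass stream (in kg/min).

774.7 kg/min

All 2090×0.063 = 131.67 kg/min of sucrose reaches F12, so F12 = 131.67/0.130 = 1012.8 kg/min and vapour = 1077.2 kg/min.
The evaporator receives (1−α)·2090 of feed at 0.937 water and removes 0.874 of that water:
0.874×0.937×(1−α)×2090 = 1077.2
(1−α) = 1077.2/1711.6 = 0.6293;  α = 0.3707.
Bypass flow = 0.3707×2090 = 774.69 kg/min.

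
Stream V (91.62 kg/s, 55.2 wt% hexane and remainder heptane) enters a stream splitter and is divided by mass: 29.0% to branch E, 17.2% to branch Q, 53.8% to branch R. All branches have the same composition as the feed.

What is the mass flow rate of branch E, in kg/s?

26.57 kg/s

Branch E flow = 0.290×91.62 = 26.57 kg/s.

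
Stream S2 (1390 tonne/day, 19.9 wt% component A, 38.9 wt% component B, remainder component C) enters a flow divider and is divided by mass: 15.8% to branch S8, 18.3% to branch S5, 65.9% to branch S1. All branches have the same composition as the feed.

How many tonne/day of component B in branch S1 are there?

Branch S1 total = 0.659×1390 = 916.01 tonne/day.
component B in S1 = 0.389×916.01 = 356.33 tonne/day.

356.3 tonne/day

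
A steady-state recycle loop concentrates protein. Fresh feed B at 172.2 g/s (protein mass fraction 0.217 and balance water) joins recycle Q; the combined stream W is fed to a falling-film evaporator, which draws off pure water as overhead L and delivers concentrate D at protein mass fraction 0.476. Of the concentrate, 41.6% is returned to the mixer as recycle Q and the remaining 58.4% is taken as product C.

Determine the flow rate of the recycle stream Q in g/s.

Overall protein balance (none leaves overhead): protein in fresh feed = protein in product, i.e. 172.2×0.217 = (1−0.416)·D·0.476.
D = 37.367/(0.476×0.584) = 134.42 g/s.
Recycle Q = 0.416×134.42 = 55.92 g/s.

55.92 g/s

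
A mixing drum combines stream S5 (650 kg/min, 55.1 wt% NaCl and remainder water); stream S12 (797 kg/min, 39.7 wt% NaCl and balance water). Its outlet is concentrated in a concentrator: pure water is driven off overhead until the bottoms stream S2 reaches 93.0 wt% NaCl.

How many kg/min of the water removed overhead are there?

NaCl entering = 650×0.551 + 797×0.397 = 674.56 kg/min.
All NaCl reports to S2, so S2 = 674.56/0.930 = 725.33 kg/min.
Total feed = 1447 kg/min; overhead = 1447 − 725.33 = 721.67 kg/min.

721.7 kg/min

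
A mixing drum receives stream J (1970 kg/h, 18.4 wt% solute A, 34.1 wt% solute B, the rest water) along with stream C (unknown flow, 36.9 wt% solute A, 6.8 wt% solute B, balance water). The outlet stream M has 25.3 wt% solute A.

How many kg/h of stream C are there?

1172 kg/h

Let C be the unknown flow. Total out = 1970 + C.
solute A balance: 362.48 + 0.369·C = 0.253·(1970 + C)
(0.369 − 0.253)·C = 0.253×1970 − 362.48 = 135.93
C = 135.93 / 0.116 = 1171.8 kg/h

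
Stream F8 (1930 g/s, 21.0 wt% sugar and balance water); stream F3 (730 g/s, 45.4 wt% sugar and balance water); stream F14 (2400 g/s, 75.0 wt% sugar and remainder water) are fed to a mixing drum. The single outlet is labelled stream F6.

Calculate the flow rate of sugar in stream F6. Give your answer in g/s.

2537 g/s

sugar out = sugar in = 1930×0.210 + 730×0.454 + 2400×0.750 = 2536.7 g/s.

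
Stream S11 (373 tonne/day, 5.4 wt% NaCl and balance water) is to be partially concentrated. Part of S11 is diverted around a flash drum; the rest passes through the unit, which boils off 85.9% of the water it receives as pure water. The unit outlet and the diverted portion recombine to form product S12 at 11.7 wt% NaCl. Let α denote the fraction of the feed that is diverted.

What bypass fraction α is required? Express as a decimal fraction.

0.337

All 373×0.054 = 20.142 tonne/day of NaCl reaches S12, so S12 = 20.142/0.117 = 172.15 tonne/day and vapour = 200.85 tonne/day.
The evaporator receives (1−α)·373 of feed at 0.946 water and removes 0.859 of that water:
0.859×0.946×(1−α)×373 = 200.85
(1−α) = 200.85/303.11 = 0.6626;  α = 0.3374.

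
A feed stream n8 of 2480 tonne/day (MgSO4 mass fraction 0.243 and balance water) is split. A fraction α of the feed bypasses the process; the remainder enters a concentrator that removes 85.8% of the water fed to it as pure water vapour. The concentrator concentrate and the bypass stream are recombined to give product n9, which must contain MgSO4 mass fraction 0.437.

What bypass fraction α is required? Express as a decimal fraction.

0.317

All 2480×0.243 = 602.64 tonne/day of MgSO4 reaches n9, so n9 = 602.64/0.437 = 1379 tonne/day and vapour = 1101 tonne/day.
The evaporator receives (1−α)·2480 of feed at 0.757 water and removes 0.858 of that water:
0.858×0.757×(1−α)×2480 = 1101
(1−α) = 1101/1610.8 = 0.6835;  α = 0.3165.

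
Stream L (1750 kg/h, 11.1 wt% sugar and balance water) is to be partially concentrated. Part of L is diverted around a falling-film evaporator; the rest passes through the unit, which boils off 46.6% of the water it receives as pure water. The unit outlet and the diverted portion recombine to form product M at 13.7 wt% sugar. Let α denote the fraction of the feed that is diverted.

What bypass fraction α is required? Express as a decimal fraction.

0.542

All 1750×0.111 = 194.25 kg/h of sugar reaches M, so M = 194.25/0.137 = 1417.9 kg/h and vapour = 332.12 kg/h.
The evaporator receives (1−α)·1750 of feed at 0.889 water and removes 0.466 of that water:
0.466×0.889×(1−α)×1750 = 332.12
(1−α) = 332.12/724.98 = 0.4581;  α = 0.5419.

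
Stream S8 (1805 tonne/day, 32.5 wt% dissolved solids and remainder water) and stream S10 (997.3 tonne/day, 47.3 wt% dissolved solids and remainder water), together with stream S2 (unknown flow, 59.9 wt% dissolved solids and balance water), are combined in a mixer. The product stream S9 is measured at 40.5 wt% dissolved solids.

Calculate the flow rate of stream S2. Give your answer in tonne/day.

Let S2 be the unknown flow. Total out = 2802.3 + S2.
dissolved solids balance: 1058.3 + 0.599·S2 = 0.405·(2802.3 + S2)
(0.599 − 0.405)·S2 = 0.405×2802.3 − 1058.3 = 76.584
S2 = 76.584 / 0.194 = 394.76 tonne/day

394.8 tonne/day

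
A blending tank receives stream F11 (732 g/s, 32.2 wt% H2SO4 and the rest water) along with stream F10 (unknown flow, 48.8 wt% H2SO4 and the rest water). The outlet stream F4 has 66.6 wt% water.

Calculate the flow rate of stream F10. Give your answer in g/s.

Let F10 be the unknown flow. Total out = 732 + F10.
water balance: 496.3 + 0.512·F10 = 0.666·(732 + F10)
(0.512 − 0.666)·F10 = 0.666×732 − 496.3 = -8.784
F10 = -8.784 / -0.154 = 57.039 g/s

57.04 g/s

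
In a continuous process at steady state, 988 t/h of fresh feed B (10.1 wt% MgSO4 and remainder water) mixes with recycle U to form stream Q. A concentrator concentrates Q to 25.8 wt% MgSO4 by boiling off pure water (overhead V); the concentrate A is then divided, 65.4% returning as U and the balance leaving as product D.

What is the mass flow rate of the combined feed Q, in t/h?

1719 t/h

Overall MgSO4 balance (none leaves overhead): MgSO4 in fresh feed = MgSO4 in product, i.e. 988×0.101 = (1−0.654)·A·0.258.
A = 99.788/(0.258×0.346) = 1117.8 t/h.
Recycle U = 0.654×1117.8 = 731.07 t/h.
Combined feed Q = 988 + 731.07 = 1719.1 t/h.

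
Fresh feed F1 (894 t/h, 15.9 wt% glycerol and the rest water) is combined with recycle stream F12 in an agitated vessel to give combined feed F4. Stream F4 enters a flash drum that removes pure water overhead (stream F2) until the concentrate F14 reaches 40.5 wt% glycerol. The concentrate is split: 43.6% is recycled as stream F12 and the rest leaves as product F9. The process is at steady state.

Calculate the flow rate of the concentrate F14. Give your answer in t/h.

622.3 t/h

Overall glycerol balance (none leaves overhead): glycerol in fresh feed = glycerol in product, i.e. 894×0.159 = (1−0.436)·F14·0.405.
F14 = 142.15/(0.405×0.564) = 622.3 t/h.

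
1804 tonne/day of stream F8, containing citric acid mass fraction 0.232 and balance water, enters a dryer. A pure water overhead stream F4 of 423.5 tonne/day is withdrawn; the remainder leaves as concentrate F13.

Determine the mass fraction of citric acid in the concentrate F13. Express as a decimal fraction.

0.303

citric acid is not removed: 1804×0.232 = 418.53 tonne/day of citric acid enters F13.
Concentrate = 1804 − 423.5 = 1380.5 tonne/day.
Mass fraction = 418.53/1380.5 = 0.303.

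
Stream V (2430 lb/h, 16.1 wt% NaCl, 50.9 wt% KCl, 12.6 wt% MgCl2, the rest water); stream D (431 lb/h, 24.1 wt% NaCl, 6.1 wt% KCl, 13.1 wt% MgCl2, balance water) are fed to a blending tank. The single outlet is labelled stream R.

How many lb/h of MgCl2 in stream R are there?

MgCl2 out = MgCl2 in = 2430×0.126 + 431×0.131 = 362.64 lb/h.

362.6 lb/h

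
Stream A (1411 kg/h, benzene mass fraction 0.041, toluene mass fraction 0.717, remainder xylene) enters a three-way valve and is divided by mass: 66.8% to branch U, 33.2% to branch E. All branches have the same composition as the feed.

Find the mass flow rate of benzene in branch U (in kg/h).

38.64 kg/h

Branch U total = 0.668×1411 = 942.55 kg/h.
benzene in U = 0.041×942.55 = 38.644 kg/h.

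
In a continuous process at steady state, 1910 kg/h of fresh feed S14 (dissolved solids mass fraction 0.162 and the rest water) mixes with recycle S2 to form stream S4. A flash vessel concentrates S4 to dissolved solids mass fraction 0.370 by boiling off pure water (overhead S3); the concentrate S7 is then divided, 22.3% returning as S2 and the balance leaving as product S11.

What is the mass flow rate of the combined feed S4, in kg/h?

2150 kg/h

Overall dissolved solids balance (none leaves overhead): dissolved solids in fresh feed = dissolved solids in product, i.e. 1910×0.162 = (1−0.223)·S7·0.370.
S7 = 309.42/(0.370×0.777) = 1076.3 kg/h.
Recycle S2 = 0.223×1076.3 = 240.01 kg/h.
Combined feed S4 = 1910 + 240.01 = 2150 kg/h.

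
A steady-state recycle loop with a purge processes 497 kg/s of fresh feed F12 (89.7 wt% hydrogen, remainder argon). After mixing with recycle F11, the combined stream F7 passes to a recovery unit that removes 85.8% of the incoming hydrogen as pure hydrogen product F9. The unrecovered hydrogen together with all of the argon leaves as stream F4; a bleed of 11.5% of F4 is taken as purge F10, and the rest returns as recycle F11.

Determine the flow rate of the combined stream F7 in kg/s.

argon enters only via F12 and leaves only via the purge: 497×0.103 = 0.115×(argon in F4), and the recovery unit passes all argon, so argon in F7 = argon in F4 = 445.14 kg/s.
hydrogen in F7: m_A = 497×0.897 + (1−0.115)·(1−0.858)·m_A, so m_A = 445.81/0.8743 = 509.89 kg/s.
F7 = 509.89 + 445.14 = 955.03 kg/s.

955 kg/s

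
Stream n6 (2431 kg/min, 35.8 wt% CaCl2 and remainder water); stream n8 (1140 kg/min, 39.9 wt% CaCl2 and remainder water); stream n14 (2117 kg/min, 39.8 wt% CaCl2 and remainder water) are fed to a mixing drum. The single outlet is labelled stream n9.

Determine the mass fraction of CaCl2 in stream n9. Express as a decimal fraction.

0.381

Total flow out = 2431 + 1140 + 2117 = 5688 kg/min.
CaCl2 in = 2431×0.358 + 1140×0.399 + 2117×0.398 = 2167.7 kg/min.
CaCl2 mass fraction in n9 = 2167.7/5688 = 0.381.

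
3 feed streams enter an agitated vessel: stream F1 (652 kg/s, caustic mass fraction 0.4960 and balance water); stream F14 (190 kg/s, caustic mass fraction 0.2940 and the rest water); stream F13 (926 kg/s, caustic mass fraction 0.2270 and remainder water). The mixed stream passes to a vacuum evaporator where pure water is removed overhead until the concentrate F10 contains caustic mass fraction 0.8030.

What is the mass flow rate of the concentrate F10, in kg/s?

734.1 kg/s

caustic entering = 652×0.496 + 190×0.294 + 926×0.227 = 589.45 kg/s.
All caustic reports to F10, so F10 = 589.45/0.803 = 734.06 kg/s.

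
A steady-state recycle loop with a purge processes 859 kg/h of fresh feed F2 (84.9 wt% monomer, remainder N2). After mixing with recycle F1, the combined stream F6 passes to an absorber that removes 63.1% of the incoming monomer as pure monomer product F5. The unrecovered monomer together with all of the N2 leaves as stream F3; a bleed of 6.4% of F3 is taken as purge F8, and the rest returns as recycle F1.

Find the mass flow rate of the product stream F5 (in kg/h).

703 kg/h

monomer in F6: m_A = 859×0.849 + (1−0.064)·(1−0.631)·m_A, so m_A = 729.29/0.6546 = 1114.1 kg/h.
Product F5 = 0.631×1114.1 = 702.98 kg/h.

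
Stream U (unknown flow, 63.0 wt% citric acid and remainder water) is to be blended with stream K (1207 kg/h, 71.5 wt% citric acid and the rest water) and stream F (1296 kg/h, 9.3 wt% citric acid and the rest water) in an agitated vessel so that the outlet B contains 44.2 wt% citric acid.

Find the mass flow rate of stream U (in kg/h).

Let U be the unknown flow. Total out = 2503 + U.
citric acid balance: 983.53 + 0.630·U = 0.442·(2503 + U)
(0.630 − 0.442)·U = 0.442×2503 − 983.53 = 122.79
U = 122.79 / 0.188 = 653.15 kg/h

653.2 kg/h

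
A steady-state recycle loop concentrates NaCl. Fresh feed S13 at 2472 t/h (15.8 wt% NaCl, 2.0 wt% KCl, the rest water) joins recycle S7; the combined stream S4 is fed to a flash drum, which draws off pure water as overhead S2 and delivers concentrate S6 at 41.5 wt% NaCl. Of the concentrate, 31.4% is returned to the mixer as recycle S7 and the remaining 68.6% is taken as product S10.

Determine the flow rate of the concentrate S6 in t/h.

Overall NaCl balance (none leaves overhead): NaCl in fresh feed = NaCl in product, i.e. 2472×0.158 = (1−0.314)·S6·0.415.
S6 = 390.58/(0.415×0.686) = 1371.9 t/h.

1372 t/h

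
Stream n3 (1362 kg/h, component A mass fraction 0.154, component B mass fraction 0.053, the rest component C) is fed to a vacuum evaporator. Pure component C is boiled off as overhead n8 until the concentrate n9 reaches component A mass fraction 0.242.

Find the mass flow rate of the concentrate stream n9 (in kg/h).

component A is conserved: 1362×0.154 = 209.75 kg/h all reports to the concentrate.
Concentrate = 209.75/(target fraction) = 866.73 kg/h.

866.7 kg/h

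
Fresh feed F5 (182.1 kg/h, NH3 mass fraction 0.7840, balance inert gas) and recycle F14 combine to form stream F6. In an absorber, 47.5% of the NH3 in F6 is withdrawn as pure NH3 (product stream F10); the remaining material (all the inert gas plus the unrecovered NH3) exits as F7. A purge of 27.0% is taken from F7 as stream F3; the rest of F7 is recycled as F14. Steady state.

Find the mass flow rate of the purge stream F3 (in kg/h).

72.15 kg/h

inert gas enters only via F5 and leaves only via the purge: 182.1×0.216 = 0.270×(inert gas in F7), and the absorber passes all inert gas, so inert gas in F6 = inert gas in F7 = 145.68 kg/h.
NH3 in F6: m_A = 182.1×0.784 + (1−0.270)·(1−0.475)·m_A, so m_A = 142.77/0.6168 = 231.48 kg/h.
F7 = (1−0.475)×231.48 + 145.68 = 267.21 kg/h.
Purge F3 = 0.270×267.21 = 72.146 kg/h.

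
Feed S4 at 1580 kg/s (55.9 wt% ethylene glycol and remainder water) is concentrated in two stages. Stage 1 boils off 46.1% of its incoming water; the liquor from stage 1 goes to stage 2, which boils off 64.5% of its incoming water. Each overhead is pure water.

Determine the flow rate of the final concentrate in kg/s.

1017 kg/s

water in feed = 1580×0.441 = 696.78 kg/s.
After stage 1: water left = (1−0.461)×696.78 = 375.56; stream total = 1258.8 kg/s.
After stage 2: water left = (1−0.645)×375.56 = 133.33; final concentrate = 1016.5 kg/s.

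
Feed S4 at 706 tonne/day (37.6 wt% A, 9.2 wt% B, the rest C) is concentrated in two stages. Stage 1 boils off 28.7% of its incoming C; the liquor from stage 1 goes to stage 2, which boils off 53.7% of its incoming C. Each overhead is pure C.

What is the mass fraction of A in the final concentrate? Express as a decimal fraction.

0.584

C in feed = 706×0.532 = 375.59 tonne/day.
After stage 1: C left = (1−0.287)×375.59 = 267.8; stream total = 598.21 tonne/day.
After stage 2: C left = (1−0.537)×267.8 = 123.99; final concentrate = 454.4 tonne/day.
A fraction = 265.46/454.4 = 0.584.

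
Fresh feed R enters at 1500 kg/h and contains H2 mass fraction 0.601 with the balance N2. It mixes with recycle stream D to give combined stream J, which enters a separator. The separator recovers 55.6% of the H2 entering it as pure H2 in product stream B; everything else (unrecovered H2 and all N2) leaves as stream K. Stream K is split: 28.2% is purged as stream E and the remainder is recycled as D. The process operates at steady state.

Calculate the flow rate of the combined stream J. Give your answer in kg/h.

N2 enters only via R and leaves only via the purge: 1500×0.399 = 0.282×(N2 in K), and the separator passes all N2, so N2 in J = N2 in K = 2122.3 kg/h.
H2 in J: m_A = 1500×0.601 + (1−0.282)·(1−0.556)·m_A, so m_A = 901.5/0.6812 = 1323.4 kg/h.
J = 1323.4 + 2122.3 = 3445.7 kg/h.

3446 kg/h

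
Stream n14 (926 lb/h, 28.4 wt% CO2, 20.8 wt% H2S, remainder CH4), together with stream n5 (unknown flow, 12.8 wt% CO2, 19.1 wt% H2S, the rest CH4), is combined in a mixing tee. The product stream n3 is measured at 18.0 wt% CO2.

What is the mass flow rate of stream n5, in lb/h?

1852 lb/h

Let n5 be the unknown flow. Total out = 926 + n5.
CO2 balance: 262.98 + 0.128·n5 = 0.180·(926 + n5)
(0.128 − 0.180)·n5 = 0.180×926 − 262.98 = -96.304
n5 = -96.304 / -0.052 = 1852 lb/h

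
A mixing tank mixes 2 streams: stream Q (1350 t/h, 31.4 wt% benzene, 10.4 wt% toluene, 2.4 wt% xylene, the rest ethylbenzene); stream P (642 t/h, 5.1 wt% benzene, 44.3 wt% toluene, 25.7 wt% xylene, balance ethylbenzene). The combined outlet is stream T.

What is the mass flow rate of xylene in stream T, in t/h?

xylene out = xylene in = 1350×0.024 + 642×0.257 = 197.39 t/h.

197.4 t/h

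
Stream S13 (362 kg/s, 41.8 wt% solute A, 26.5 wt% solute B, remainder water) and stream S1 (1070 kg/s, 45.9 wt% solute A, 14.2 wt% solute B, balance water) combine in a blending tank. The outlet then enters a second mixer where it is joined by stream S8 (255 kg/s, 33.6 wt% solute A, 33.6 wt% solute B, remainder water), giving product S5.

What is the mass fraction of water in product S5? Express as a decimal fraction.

Overall, product flow = 1687 kg/s.
water in = 362×0.317 + 1070×0.399 + 255×0.328 = 625.32 kg/s.
water fraction in S5 = 0.371.

0.371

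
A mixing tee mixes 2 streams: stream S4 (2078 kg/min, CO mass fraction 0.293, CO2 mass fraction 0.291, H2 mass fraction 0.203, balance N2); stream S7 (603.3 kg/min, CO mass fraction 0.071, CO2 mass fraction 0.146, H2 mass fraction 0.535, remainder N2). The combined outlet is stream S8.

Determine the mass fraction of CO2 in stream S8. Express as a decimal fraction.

0.258

Total flow out = 2078 + 603.3 = 2681.3 kg/min.
CO2 in = 2078×0.291 + 603.3×0.146 = 692.78 kg/min.
CO2 mass fraction in S8 = 692.78/2681.3 = 0.258.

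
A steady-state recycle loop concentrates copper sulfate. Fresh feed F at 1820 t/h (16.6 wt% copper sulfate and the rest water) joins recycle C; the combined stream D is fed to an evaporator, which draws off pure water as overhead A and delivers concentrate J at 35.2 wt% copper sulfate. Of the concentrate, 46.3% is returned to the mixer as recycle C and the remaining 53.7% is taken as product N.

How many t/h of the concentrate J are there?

1598 t/h

Overall copper sulfate balance (none leaves overhead): copper sulfate in fresh feed = copper sulfate in product, i.e. 1820×0.166 = (1−0.463)·J·0.352.
J = 302.12/(0.352×0.537) = 1598.3 t/h.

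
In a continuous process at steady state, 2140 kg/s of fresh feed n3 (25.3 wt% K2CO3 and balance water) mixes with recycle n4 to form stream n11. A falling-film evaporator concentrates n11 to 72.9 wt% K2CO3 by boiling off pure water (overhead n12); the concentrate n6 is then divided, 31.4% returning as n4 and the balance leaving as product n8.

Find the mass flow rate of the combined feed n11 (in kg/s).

2480 kg/s

Overall K2CO3 balance (none leaves overhead): K2CO3 in fresh feed = K2CO3 in product, i.e. 2140×0.253 = (1−0.314)·n6·0.729.
n6 = 541.42/(0.729×0.686) = 1082.6 kg/s.
Recycle n4 = 0.314×1082.6 = 339.95 kg/s.
Combined feed n11 = 2140 + 339.95 = 2479.9 kg/s.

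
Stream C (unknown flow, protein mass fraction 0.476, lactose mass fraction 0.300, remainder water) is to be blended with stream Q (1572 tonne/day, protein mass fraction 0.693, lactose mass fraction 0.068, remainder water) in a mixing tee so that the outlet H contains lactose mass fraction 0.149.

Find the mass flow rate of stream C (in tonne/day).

Let C be the unknown flow. Total out = 1572 + C.
lactose balance: 106.9 + 0.300·C = 0.149·(1572 + C)
(0.300 − 0.149)·C = 0.149×1572 − 106.9 = 127.33
C = 127.33 / 0.151 = 843.26 tonne/day

843.3 tonne/day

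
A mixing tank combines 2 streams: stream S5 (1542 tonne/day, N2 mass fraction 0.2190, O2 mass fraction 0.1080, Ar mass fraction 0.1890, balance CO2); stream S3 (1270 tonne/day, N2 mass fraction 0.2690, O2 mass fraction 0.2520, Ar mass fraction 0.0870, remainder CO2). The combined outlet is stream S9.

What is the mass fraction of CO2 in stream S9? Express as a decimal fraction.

0.4424

Total flow out = 1542 + 1270 = 2812 tonne/day.
CO2 in = 1542×0.484 + 1270×0.392 = 1244.2 tonne/day.
CO2 mass fraction in S9 = 1244.2/2812 = 0.4424.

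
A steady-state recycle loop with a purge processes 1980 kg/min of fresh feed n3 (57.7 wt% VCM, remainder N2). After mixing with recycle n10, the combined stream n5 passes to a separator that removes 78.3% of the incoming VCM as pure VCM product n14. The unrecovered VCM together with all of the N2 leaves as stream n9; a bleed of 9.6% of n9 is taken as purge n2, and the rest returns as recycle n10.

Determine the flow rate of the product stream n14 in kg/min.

VCM in n5: m_A = 1980×0.577 + (1−0.096)·(1−0.783)·m_A, so m_A = 1142.5/0.8038 = 1421.3 kg/min.
Product n14 = 0.783×1421.3 = 1112.9 kg/min.

1113 kg/min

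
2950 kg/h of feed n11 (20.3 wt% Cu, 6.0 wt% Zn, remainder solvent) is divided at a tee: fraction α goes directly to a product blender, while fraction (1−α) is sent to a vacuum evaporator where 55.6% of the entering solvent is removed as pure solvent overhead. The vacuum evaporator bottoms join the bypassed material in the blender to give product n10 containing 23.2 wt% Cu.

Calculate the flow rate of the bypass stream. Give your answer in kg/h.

All 2950×0.203 = 598.85 kg/h of Cu reaches n10, so n10 = 598.85/0.232 = 2581.2 kg/h and vapour = 368.75 kg/h.
The evaporator receives (1−α)·2950 of feed at 0.737 solvent and removes 0.556 of that solvent:
0.556×0.737×(1−α)×2950 = 368.75
(1−α) = 368.75/1208.8 = 0.3050;  α = 0.6950.
Bypass flow = 0.6950×2950 = 2050.1 kg/h.

2050 kg/h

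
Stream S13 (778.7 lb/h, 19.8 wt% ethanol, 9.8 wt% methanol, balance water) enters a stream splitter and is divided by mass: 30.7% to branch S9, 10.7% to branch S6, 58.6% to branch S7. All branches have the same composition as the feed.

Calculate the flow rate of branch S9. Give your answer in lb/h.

239.1 lb/h

Branch S9 flow = 0.307×778.7 = 239.06 lb/h.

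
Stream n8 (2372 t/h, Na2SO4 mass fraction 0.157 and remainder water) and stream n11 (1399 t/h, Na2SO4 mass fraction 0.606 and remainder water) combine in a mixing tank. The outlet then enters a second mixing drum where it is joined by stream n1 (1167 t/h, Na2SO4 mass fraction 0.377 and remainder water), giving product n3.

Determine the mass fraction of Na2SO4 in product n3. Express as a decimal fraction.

0.336

Overall, product flow = 4938 t/h.
Na2SO4 in = 2372×0.157 + 1399×0.606 + 1167×0.377 = 1660.2 t/h.
Na2SO4 fraction in n3 = 0.336.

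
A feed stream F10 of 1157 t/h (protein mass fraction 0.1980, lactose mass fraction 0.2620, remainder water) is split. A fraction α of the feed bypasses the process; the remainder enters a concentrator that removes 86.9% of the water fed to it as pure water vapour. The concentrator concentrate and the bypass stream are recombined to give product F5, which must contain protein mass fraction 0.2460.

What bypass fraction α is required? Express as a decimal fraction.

All 1157×0.198 = 229.09 t/h of protein reaches F5, so F5 = 229.09/0.246 = 931.24 t/h and vapour = 225.76 t/h.
The evaporator receives (1−α)·1157 of feed at 0.540 water and removes 0.869 of that water:
0.869×0.540×(1−α)×1157 = 225.76
(1−α) = 225.76/542.93 = 0.4158;  α = 0.5842.

0.584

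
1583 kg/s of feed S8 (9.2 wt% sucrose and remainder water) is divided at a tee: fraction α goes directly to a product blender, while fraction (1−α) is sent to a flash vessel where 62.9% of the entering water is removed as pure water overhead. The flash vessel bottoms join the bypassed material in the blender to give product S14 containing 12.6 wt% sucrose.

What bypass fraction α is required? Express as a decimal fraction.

All 1583×0.092 = 145.64 kg/s of sucrose reaches S14, so S14 = 145.64/0.126 = 1155.8 kg/s and vapour = 427.16 kg/s.
The evaporator receives (1−α)·1583 of feed at 0.908 water and removes 0.629 of that water:
0.629×0.908×(1−α)×1583 = 427.16
(1−α) = 427.16/904.1 = 0.4725;  α = 0.5275.

0.528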